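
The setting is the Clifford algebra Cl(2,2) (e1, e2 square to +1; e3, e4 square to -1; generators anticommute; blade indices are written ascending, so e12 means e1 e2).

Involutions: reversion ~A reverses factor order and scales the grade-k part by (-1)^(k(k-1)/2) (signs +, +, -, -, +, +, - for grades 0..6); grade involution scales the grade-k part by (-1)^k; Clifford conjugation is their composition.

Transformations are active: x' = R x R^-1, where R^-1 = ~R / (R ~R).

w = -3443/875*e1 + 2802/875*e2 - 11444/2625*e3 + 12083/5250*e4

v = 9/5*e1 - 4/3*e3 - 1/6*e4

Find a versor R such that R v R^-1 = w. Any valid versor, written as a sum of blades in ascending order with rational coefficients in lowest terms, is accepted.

Key observation: q(v) = q(w) = 1291/900 (sandwiches preserve the norm), so R = v + w = -1868/875*e1 + 2802/875*e2 - 14944/2625*e3 + 1868/875*e4 works whenever it is invertible — the component of v along it is kept and (v - w)/2 reverses, sending v to w.
Answer: -1868/875*e1 + 2802/875*e2 - 14944/2625*e3 + 1868/875*e4


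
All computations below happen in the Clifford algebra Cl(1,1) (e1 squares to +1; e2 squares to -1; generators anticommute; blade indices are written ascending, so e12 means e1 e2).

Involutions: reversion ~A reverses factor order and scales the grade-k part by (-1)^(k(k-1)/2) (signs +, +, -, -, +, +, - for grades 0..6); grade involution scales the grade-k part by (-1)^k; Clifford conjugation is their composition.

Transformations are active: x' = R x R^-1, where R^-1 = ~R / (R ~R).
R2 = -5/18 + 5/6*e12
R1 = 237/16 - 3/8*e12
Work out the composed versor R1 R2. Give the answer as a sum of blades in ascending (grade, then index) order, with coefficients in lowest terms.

Distribute over the terms of R1 (each basis-blade product reordered to ascending indices, repeated generators contracted through their squares):
(237/16) R2 = -395/96 + 395/32*e12
(-3/8*e12) R2 = -5/16 + 5/48*e12
Summing the partial products and collecting blades:
Answer: -425/96 + 1195/96*e12


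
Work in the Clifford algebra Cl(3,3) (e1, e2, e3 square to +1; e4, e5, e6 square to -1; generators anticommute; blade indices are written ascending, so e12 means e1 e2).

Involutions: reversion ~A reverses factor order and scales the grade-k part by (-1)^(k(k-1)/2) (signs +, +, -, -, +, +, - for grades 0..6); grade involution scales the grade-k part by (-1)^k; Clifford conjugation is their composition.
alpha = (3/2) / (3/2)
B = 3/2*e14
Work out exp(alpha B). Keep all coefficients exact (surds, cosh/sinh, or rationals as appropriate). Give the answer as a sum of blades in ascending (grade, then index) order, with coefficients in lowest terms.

B^2 = (3/2)^2*(e14)^2 = 9/4*(+1) = 9/4 (a basis 2-blade squares to minus the product of its generators' squares).
B^2 = 9/4 — the positive square puts this in the hyperbolic regime; l = 3/2, alpha*l = 3/2, so exp(alpha B) = cosh(3/2) + (sinh(3/2)/(3/2))*B = cosh(3/2) + (2*sinh(3/2)/3)*B.
Answer: cosh(3/2) + sinh(3/2)*e14


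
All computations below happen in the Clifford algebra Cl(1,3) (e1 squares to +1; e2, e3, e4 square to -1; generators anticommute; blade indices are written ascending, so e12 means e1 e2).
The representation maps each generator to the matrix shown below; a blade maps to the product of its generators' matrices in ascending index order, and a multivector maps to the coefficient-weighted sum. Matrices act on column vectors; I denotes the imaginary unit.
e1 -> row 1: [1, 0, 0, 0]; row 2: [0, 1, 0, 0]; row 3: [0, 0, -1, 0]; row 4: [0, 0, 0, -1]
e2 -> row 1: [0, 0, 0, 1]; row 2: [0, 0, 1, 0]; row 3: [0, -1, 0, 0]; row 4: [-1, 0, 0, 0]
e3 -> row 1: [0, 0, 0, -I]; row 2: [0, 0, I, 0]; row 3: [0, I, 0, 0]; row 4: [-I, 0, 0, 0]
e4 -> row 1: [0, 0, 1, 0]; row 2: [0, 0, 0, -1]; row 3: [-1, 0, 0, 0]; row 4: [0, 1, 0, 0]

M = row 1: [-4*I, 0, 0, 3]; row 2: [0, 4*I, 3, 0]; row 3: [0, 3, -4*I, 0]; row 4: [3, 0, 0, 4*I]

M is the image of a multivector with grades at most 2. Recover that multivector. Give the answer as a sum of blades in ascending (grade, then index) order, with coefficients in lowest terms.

Method: the blade images are trace-orthogonal — tr(rho(e_A) rho(e_B)^-1) = 4 if A = B and 0 otherwise — and rho(e_A)^-1 = (e_A)^2 * rho(e_A) with (e_A)^2 = +1 or -1, so the coefficient of e_A in the preimage is (e_A)^2 * tr(M rho(e_A))/4.
Nonzero projections over blades of grade <= 2: e12: (e12)^2 = +1, tr(M rho(e12)) = 12, coefficient 3; e23: (e23)^2 = -1, tr(M rho(e23)) = -16, coefficient 4. Every other blade of grade <= 2 projects to 0.
Answer: 3*e12 + 4*e23


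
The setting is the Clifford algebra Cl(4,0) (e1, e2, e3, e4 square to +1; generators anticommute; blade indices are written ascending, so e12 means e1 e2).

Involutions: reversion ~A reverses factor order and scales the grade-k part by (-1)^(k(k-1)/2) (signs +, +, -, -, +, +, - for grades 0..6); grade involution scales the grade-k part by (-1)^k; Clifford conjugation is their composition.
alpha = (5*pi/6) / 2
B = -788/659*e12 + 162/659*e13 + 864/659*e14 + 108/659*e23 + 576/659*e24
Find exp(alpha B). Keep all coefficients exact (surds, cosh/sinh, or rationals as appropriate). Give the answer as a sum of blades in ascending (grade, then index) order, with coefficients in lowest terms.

B^2 term by term: the squares give (-788/659)^2*(e12)^2 + (162/659)^2*(e13)^2 + (864/659)^2*(e14)^2 + (108/659)^2*(e23)^2 + (576/659)^2*(e24)^2 = 620944/434281*(-1) + 26244/434281*(-1) + 746496/434281*(-1) + 11664/434281*(-1) + 331776/434281*(-1) = -4 (each basis 2-blade squares to minus the product of its generators' squares); cross terms between blades sharing an index anticommute and cancel; the commuting (index-disjoint) pairs give grade-4 terms 2*c*c'*(blade product), which cancel blade by blade — e1234: -186624/434281 + 186624/434281 = 0 — confirming B is simple. So B^2 = -4.
B^2 = -4 — since the square is negative, the closed form is circular: l = 2, alpha*l = 5*pi/6, so exp(alpha B) = cos(5*pi/6) + (sin(5*pi/6)/2)*B = -sqrt(3)/2 + (1/4)*B.
Answer: -sqrt(3)/2 - 197/659*e12 + 81/1318*e13 + 216/659*e14 + 27/659*e23 + 144/659*e24


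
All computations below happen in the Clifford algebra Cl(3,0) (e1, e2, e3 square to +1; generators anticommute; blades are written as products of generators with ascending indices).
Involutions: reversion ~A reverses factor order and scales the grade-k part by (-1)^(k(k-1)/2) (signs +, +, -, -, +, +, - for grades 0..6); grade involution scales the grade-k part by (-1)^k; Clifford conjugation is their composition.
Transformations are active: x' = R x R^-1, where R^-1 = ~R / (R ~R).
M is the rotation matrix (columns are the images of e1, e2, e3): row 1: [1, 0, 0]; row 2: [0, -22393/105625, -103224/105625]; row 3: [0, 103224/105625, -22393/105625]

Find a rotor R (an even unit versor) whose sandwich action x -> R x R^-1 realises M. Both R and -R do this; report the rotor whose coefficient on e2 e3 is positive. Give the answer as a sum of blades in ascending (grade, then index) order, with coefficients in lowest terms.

Method: write R = a + b12*e1 e2 + b13*e1 e3 + b23*e2 e3 with a^2 + b12^2 + b13^2 + b23^2 = 1 (so R^-1 = ~R). Expanding the columns R e_j ~R gives tr M = 4a^2 - 1 and, from the antisymmetric part, M21 - M12 = -4a*b12, M13 - M31 = 4a*b13, M32 - M23 = -4a*b23.
Here tr M = 60839/105625, so a^2 = (1 + tr M)/4 = 41616/105625 and a = ±204/325. Taking a = 204/325: M21 - M12 = 0, M13 - M31 = 0, M32 - M23 = 206448/105625, giving b12 = 0, b13 = 0, b23 = -253/325, i.e. R = 204/325 - 253/325*e2 e3.
Its e2 e3 coefficient is negative, so report the other preimage -R.
Answer: -204/325 + 253/325*e2 e3. Uniqueness: Spin(3) -> SO(3) maps R and -R to the same rotation of trace 60839/105625; fixing the sign of the e2 e3 coefficient removes the ambiguity.


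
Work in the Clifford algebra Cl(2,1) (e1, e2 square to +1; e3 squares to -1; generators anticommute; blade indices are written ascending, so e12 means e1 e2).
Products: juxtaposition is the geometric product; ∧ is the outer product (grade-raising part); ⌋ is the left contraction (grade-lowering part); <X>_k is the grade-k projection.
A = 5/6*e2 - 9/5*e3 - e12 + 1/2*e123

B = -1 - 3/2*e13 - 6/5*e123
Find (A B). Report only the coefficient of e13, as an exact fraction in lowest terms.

step 1: -3/5 + 27/10*e1 - 1/12*e2 + 3/5*e3 - 29/25*e12 + e13 - 3/2*e23 + 3/4*e123
Answer: 1


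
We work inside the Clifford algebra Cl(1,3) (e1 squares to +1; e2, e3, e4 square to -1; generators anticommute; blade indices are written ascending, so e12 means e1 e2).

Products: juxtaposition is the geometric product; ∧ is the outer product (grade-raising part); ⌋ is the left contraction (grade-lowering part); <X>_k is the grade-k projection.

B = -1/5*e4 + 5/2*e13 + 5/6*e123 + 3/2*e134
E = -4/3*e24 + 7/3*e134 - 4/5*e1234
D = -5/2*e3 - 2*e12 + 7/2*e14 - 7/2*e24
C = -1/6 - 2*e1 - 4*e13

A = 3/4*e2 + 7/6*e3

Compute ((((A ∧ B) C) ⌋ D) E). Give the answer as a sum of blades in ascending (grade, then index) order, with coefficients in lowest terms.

step 1: -3/20*e24 - 7/30*e34 - 15/8*e123 - 9/8*e1234
step 2: -15/2*e2 + 14/15*e14 + 15/4*e23 - 179/40*e24 + 7/180*e34 + 5/16*e123 + 3/10*e124 + 7/15*e134 - 9/4*e234 - 33/80*e1234
step 3: -595/48 + 15*e1 - 105/4*e4
step 4: 35*e2 + 245/4*e13 + 595/36*e24 + 35*e34 + 21*e123 - 20*e124 - 4165/144*e134 - 12*e234 + 119/12*e1234
Answer: 35*e2 + 245/4*e13 + 595/36*e24 + 35*e34 + 21*e123 - 20*e124 - 4165/144*e134 - 12*e234 + 119/12*e1234


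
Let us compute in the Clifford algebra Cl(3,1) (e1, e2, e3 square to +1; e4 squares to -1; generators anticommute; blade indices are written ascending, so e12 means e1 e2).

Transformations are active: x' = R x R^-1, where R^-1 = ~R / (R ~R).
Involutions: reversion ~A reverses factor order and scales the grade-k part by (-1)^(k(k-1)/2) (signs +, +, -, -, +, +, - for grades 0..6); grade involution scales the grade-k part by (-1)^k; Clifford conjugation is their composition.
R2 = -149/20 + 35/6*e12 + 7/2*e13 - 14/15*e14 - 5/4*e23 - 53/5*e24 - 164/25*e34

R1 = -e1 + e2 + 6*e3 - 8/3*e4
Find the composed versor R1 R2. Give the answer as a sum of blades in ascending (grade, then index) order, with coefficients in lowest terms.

Distribute over the terms of R1 (each basis-blade product reordered to ascending indices, repeated generators contracted through their squares):
(-e1) R2 = 149/20*e1 - 35/6*e2 - 7/2*e3 + 14/15*e4 + 5/4*e123 + 53/5*e124 + 164/25*e134
(e2) R2 = -35/6*e1 - 149/20*e2 - 5/4*e3 - 53/5*e4 - 7/2*e123 + 14/15*e124 - 164/25*e234
(6*e3) R2 = -21*e1 + 15/2*e2 - 447/10*e3 - 984/25*e4 + 35*e123 + 28/5*e134 + 318/5*e234
(-8/3*e4) R2 = 112/45*e1 + 424/15*e2 + 1312/75*e3 + 298/15*e4 - 140/9*e124 - 28/3*e134 + 10/3*e234
Summing the partial products and collecting blades:
Answer: -3041/180*e1 + 1349/60*e2 - 9587/300*e3 - 729/25*e4 + 131/4*e123 - 181/45*e124 + 212/75*e134 + 4528/75*e234


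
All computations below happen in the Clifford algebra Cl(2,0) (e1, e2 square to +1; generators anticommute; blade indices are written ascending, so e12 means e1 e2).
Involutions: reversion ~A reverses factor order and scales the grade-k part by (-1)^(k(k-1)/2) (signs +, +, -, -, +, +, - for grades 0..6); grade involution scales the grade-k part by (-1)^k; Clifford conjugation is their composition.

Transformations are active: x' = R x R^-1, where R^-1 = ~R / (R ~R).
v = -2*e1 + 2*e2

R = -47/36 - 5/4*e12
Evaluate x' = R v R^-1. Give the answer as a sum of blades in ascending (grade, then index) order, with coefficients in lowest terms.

~R = -47/36 + 5/4*e12, and R ~R = 2117/648, so R^-1 = ~R / (2117/648).
R v = 1/9*e1 - 46/9*e2
Answer: 4046/2117*e1 + 4414/2117*e2


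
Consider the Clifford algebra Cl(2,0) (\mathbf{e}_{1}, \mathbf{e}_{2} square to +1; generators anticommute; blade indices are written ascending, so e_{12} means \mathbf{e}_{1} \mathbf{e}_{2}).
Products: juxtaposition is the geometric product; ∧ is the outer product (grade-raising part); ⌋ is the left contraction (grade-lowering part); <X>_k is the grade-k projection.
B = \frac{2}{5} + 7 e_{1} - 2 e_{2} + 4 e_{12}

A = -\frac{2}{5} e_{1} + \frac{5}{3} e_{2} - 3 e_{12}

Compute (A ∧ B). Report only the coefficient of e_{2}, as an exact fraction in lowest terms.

step 1: -\frac{4}{25} e_{1} + \frac{2}{3} e_{2} - \frac{181}{15} e_{12}
Answer: \frac{2}{3}


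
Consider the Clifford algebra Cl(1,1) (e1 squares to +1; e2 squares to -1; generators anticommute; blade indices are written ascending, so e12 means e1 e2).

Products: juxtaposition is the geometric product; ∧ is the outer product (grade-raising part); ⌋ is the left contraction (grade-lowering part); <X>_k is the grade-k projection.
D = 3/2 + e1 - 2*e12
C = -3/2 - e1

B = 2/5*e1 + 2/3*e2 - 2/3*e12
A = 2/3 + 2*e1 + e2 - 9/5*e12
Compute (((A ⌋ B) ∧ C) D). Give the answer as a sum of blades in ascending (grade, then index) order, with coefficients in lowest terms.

step 1: 4/3 - 2/5*e1 - 8/9*e2 - 4/9*e12
step 2: -2 - 11/15*e1 + 4/3*e2 - 2/9*e12
step 3: -148/45 - 173/30*e1 + 166/45*e2 + 7/3*e12
Answer: -148/45 - 173/30*e1 + 166/45*e2 + 7/3*e12


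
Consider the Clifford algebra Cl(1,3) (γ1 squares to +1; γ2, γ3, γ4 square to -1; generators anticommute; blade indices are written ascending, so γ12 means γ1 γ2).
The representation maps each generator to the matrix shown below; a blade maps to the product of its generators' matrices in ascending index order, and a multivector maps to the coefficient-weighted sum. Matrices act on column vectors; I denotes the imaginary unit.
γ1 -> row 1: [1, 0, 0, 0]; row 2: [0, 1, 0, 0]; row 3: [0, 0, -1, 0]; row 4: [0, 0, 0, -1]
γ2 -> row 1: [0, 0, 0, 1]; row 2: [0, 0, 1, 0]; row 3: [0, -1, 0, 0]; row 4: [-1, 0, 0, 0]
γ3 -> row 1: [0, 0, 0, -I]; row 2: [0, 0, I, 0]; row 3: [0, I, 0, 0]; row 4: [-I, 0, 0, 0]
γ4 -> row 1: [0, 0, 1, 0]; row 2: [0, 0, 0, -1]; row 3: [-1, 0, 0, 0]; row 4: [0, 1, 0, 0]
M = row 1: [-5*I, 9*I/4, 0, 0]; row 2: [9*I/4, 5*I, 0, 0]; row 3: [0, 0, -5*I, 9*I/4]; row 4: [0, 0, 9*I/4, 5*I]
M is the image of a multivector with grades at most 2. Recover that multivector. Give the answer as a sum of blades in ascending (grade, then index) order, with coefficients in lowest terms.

Method: the blade images are trace-orthogonal — tr(rho(e_A) rho(e_B)^-1) = 4 if A = B and 0 otherwise — and rho(e_A)^-1 = (e_A)^2 * rho(e_A) with (e_A)^2 = +1 or -1, so the coefficient of e_A in the preimage is (e_A)^2 * tr(M rho(e_A))/4.
Nonzero projections over blades of grade <= 2: γ23: (γ23)^2 = -1, tr(M rho(γ23)) = -20, coefficient 5; γ34: (γ34)^2 = -1, tr(M rho(γ34)) = 9, coefficient -9/4. Every other blade of grade <= 2 projects to 0.
Answer: 5*γ23 - 9/4*γ34


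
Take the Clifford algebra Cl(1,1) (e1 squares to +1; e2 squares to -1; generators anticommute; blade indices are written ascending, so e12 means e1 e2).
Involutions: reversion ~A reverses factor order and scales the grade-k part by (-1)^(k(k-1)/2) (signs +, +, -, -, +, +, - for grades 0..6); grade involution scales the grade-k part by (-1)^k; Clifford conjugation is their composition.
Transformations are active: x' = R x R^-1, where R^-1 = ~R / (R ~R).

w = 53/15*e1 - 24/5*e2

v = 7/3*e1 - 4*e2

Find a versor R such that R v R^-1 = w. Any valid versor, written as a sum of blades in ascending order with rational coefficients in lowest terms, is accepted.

Why this works: both vectors square to -95/9, so q(v) = q(w) and R = v + w = 88/15*e1 - 44/5*e2 carries v to w — its own direction survives, the complement (v - w)/2 flips.
Answer: 88/15*e1 - 44/5*e2


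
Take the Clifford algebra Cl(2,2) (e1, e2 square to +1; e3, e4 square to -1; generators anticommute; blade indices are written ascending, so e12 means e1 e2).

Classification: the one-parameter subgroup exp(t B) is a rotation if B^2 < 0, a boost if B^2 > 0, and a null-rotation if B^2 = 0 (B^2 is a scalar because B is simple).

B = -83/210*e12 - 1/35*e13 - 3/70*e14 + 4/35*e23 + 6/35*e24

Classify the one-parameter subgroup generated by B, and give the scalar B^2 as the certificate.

B^2 term by term: the squares give (-83/210)^2*(e12)^2 + (-1/35)^2*(e13)^2 + (-3/70)^2*(e14)^2 + (4/35)^2*(e23)^2 + (6/35)^2*(e24)^2 = 6889/44100*(-1) + 1/1225*(+1) + 9/4900*(+1) + 16/1225*(+1) + 36/1225*(+1) = -1/9 (each basis 2-blade squares to minus the product of its generators' squares); cross terms between blades sharing an index anticommute and cancel; the commuting (index-disjoint) pairs give grade-4 terms 2*c*c'*(blade product), which cancel blade by blade — e1234: 12/1225 - 12/1225 = 0 — confirming B is simple. So B^2 = -1/9.
Answer: rotation, certificate B^2 = -1/9. The scalar -1/9 is the complete invariant here: its sign names the subgroup type.


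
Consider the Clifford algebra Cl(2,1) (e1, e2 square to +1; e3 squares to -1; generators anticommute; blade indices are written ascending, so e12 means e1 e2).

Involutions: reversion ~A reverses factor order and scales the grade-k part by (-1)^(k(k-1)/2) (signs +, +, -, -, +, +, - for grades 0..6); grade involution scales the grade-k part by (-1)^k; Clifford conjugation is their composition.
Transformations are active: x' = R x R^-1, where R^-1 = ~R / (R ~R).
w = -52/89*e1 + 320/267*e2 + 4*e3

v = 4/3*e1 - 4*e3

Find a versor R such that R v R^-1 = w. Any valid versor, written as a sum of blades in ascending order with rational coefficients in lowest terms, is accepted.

Why this works: both vectors square to -128/9, so q(v) = q(w) and R = v + w = 200/267*e1 + 320/267*e2 carries v to w — its own direction survives, the complement (v - w)/2 flips.
Answer: 200/267*e1 + 320/267*e2


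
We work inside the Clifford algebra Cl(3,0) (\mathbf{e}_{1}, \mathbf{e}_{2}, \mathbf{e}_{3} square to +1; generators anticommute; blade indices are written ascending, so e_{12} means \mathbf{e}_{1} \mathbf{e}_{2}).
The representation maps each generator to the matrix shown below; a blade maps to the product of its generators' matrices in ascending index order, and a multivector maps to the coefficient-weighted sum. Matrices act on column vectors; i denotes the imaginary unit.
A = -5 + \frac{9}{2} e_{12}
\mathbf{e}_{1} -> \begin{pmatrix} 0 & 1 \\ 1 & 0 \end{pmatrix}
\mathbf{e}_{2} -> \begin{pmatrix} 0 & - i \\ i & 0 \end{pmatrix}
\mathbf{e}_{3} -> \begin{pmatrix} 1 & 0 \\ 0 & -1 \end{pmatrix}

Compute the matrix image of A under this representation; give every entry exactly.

Bivector images (products of the table entries): rho(e_{12}) = rho(\mathbf{e}_{1})rho(\mathbf{e}_{2}) = \begin{pmatrix} i & 0 \\ 0 & - i \end{pmatrix}.
M = (-5)*1 + (\frac{9}{2})*rho(e_{12}), summed entrywise (1 is the identity matrix):
Answer: \begin{pmatrix} -5 + \frac{9 i}{2} & 0 \\ 0 & -5 - \frac{9 i}{2} \end{pmatrix}


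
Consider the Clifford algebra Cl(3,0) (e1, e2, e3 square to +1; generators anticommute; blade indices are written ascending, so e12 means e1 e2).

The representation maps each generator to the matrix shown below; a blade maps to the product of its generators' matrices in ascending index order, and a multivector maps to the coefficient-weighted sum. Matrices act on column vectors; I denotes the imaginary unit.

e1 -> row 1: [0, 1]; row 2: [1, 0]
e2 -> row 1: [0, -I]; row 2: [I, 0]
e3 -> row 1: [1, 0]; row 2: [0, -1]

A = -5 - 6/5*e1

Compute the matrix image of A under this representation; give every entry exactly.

M = (-5)*1 + (-6/5)*rho(e1), summed entrywise (1 is the identity matrix):
Answer: row 1: [-5, -6/5]; row 2: [-6/5, -5]


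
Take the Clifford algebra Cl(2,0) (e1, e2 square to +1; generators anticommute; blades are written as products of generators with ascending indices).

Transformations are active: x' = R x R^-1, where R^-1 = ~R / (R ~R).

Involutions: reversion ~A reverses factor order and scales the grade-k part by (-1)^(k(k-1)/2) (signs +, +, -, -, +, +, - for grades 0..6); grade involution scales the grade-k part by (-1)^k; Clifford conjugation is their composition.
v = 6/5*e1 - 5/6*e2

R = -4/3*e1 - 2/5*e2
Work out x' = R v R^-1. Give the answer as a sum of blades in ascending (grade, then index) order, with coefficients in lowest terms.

~R = -4/3*e1 - 2/5*e2, and R ~R = 436/225, so R^-1 = ~R / (436/225).
R v = -19/15 + 358/225*e1 e2
Answer: 296/545*e1 + 887/654*e2


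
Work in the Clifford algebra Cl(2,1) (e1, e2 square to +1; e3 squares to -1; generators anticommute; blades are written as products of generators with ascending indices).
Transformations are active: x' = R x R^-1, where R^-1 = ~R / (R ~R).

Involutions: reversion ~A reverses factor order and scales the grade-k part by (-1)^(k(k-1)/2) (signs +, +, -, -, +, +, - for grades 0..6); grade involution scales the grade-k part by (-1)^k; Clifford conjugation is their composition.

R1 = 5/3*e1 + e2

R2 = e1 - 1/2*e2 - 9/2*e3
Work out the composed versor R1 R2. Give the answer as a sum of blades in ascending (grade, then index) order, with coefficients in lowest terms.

Distribute over the terms of R1 (each basis-blade product reordered to ascending indices, repeated generators contracted through their squares):
(5/3*e1) R2 = 5/3 - 5/6*e1 e2 - 15/2*e1 e3
(e2) R2 = -1/2 - e1 e2 - 9/2*e2 e3
Summing the partial products and collecting blades:
Answer: 7/6 - 11/6*e1 e2 - 15/2*e1 e3 - 9/2*e2 e3


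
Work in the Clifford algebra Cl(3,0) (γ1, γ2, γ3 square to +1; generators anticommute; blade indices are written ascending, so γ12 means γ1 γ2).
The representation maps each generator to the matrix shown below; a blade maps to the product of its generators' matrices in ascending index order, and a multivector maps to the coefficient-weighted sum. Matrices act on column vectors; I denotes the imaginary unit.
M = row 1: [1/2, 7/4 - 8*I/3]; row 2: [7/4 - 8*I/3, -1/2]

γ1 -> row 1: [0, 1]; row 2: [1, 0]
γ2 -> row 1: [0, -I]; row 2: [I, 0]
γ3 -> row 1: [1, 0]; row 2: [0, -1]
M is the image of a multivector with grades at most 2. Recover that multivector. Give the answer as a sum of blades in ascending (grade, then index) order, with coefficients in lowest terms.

Method: 1, rho(γ1), rho(γ2), rho(γ3) form a trace-orthogonal basis of the 2x2 complex matrices (tr(X Y) = 2 if X = Y, else 0), so M = m0*1 + m1*rho(γ1) + m2*rho(γ2) + m3*rho(γ3) with m0 = tr(M)/2 = 0, m1 = tr(M rho(γ1))/2 = 7/4 - 8*I/3, m2 = tr(M rho(γ2))/2 = 0, m3 = tr(M rho(γ3))/2 = 1/2.
Multiplying table entries, the bivector images are rho(γ12) = I*rho(γ3), rho(γ13) = -I*rho(γ2), rho(γ23) = I*rho(γ1); with real blade coefficients the real parts of m0..m3 are the coefficients of 1, γ1, γ2, γ3 and the imaginary parts give the bivectors (γ23: Im m1, γ13: -Im m2, γ12: Im m3).
Answer: 7/4*γ1 + 1/2*γ3 - 8/3*γ23


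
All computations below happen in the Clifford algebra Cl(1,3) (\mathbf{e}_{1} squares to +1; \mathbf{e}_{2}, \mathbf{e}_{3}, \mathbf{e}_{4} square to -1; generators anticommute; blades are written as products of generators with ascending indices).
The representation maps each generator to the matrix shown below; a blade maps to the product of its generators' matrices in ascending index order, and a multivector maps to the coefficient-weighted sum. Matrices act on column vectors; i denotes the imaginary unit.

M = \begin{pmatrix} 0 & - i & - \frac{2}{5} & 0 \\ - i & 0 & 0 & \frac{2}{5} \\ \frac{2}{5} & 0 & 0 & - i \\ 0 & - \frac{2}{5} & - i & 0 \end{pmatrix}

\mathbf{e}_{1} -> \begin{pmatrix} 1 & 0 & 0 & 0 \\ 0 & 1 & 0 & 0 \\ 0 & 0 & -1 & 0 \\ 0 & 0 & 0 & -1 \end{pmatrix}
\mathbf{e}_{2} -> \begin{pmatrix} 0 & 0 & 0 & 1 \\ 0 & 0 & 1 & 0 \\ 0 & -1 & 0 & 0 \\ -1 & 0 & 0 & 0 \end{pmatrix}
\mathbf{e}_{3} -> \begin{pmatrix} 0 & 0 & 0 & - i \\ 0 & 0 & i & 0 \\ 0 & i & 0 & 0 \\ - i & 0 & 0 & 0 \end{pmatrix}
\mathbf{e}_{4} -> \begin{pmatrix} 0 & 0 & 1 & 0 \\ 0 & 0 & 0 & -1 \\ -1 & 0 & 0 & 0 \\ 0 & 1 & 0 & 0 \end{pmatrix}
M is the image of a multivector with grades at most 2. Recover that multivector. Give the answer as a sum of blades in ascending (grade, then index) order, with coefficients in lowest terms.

Method: the blade images are trace-orthogonal — tr(rho(e_A) rho(e_B)^-1) = 4 if A = B and 0 otherwise — and rho(e_A)^-1 = (e_A)^2 * rho(e_A) with (e_A)^2 = +1 or -1, so the coefficient of e_A in the preimage is (e_A)^2 * tr(M rho(e_A))/4.
Nonzero projections over blades of grade <= 2: e_{4}: (e_{4})^2 = -1, tr(M rho(e_{4})) = \frac{8}{5}, coefficient -\frac{2}{5}; e_{3} e_{4}: (e_{3} e_{4})^2 = -1, tr(M rho(e_{3} e_{4})) = -4, coefficient 1. Every other blade of grade <= 2 projects to 0.
Answer: -\frac{2}{5} e_{4} + e_{3} e_{4}


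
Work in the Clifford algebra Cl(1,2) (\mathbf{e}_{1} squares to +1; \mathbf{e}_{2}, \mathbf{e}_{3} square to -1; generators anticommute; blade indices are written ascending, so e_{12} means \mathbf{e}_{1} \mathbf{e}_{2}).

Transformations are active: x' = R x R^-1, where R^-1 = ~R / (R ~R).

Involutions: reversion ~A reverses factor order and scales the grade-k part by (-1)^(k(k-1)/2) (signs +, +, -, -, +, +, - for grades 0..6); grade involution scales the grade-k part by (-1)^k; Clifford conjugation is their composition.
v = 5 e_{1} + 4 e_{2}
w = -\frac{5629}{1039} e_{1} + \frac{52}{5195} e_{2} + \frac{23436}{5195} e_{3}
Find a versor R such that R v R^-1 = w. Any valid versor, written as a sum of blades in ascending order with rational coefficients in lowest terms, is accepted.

Here q(v) = q(w) = 9; the classical choice R = v + w = -\frac{434}{1039} e_{1} + \frac{20832}{5195} e_{2} + \frac{23436}{5195} e_{3} then realises v -> w under the sandwich.
Answer: -\frac{434}{1039} e_{1} + \frac{20832}{5195} e_{2} + \frac{23436}{5195} e_{3}


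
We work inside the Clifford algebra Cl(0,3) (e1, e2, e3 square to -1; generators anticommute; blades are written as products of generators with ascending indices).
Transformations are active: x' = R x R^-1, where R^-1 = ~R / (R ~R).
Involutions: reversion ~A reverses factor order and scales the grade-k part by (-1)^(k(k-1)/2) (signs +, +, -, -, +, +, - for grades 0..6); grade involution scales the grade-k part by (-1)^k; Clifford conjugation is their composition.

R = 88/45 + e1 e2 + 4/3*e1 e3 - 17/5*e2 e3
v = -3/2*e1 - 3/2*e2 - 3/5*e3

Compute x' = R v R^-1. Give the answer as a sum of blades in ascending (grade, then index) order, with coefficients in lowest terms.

~R = 88/45 - e1 e2 - 4/3*e1 e3 + 17/5*e2 e3, and R ~R = 36778/2025, so R^-1 = ~R / (36778/2025).
R v = -19/30*e1 - 971/150*e2 + 289/150*e3 + 13/2*e1 e2 e3
Answer: -2811/2627*e1 - 22287/26270*e2 + 9093/5254*e3


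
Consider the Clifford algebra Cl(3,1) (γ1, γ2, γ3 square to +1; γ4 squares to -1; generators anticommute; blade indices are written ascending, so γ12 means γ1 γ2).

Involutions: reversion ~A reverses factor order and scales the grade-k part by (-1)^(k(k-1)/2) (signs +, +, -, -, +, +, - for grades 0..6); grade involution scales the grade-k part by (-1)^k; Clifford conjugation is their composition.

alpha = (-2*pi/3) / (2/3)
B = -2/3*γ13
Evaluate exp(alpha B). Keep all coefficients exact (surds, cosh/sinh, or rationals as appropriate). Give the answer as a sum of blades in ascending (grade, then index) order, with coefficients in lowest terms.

B^2 = (-2/3)^2*(γ13)^2 = 4/9*(-1) = -4/9 (a basis 2-blade squares to minus the product of its generators' squares).
B^2 = -4/9 — since the square is negative, the closed form is circular: l = 2/3, alpha*l = -2*pi/3, so exp(alpha B) = cos(-2*pi/3) + (sin(-2*pi/3)/(2/3))*B = -1/2 + (-3*sqrt(3)/4)*B.
Answer: -1/2 + sqrt(3)/2*γ13


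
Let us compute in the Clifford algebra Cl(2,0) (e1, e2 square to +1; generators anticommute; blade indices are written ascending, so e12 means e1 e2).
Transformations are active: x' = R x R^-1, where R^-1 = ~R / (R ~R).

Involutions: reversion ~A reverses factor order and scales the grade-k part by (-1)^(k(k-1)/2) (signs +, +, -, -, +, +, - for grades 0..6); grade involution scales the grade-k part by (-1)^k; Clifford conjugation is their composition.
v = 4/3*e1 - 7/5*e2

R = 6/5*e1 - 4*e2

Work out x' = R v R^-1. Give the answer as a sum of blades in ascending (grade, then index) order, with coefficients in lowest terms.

~R = 6/5*e1 - 4*e2, and R ~R = 436/25, so R^-1 = ~R / (436/25).
R v = 36/5 + 274/75*e12
Answer: -112/327*e1 - 1037/545*e2


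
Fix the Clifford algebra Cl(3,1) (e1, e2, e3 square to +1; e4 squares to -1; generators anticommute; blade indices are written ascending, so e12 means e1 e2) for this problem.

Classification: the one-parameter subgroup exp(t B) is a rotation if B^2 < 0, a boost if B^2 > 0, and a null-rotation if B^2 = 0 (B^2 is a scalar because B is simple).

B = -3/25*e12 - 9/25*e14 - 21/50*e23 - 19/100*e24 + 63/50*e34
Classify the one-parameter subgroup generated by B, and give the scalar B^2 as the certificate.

B^2 term by term: the squares give (-3/25)^2*(e12)^2 + (-9/25)^2*(e14)^2 + (-21/50)^2*(e23)^2 + (-19/100)^2*(e24)^2 + (63/50)^2*(e34)^2 = 9/625*(-1) + 81/625*(+1) + 441/2500*(-1) + 361/10000*(+1) + 3969/2500*(+1) = 25/16 (each basis 2-blade squares to minus the product of its generators' squares); cross terms between blades sharing an index anticommute and cancel; the commuting (index-disjoint) pairs give grade-4 terms 2*c*c'*(blade product), which cancel blade by blade — e1234: -189/625 + 189/625 = 0 — confirming B is simple. So B^2 = 25/16.
Answer: boost, certificate B^2 = 25/16. Note: conjugating B changes its blade decomposition but never the scalar B^2 = 25/16, whose sign settles the classification.


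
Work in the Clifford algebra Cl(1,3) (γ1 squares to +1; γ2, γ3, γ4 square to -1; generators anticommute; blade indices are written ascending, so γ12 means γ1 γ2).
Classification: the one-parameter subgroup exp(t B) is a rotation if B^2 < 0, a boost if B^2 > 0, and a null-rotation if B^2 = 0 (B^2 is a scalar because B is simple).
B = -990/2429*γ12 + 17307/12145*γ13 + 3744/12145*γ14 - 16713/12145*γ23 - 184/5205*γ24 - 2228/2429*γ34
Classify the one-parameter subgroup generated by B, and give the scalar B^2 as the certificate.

B^2 term by term: the squares give (-990/2429)^2*(γ12)^2 + (17307/12145)^2*(γ13)^2 + (3744/12145)^2*(γ14)^2 + (-16713/12145)^2*(γ23)^2 + (-184/5205)^2*(γ24)^2 + (-2228/2429)^2*(γ34)^2 = 980100/5900041*(+1) + 299532249/147501025*(+1) + 14017536/147501025*(+1) + 279324369/147501025*(-1) + 33856/27092025*(-1) + 4963984/5900041*(-1) = -4/9 (each basis 2-blade squares to minus the product of its generators' squares); cross terms between blades sharing an index anticommute and cancel; the commuting (index-disjoint) pairs give grade-4 terms 2*c*c'*(blade product), which cancel blade by blade — γ1234: 4411440/5900041 + 2122992/21071575 - 125146944/147501025 = 0 — confirming B is simple. So B^2 = -4/9.
Answer: rotation, certificate B^2 = -4/9. The scalar -4/9 is the complete invariant here: its sign names the subgroup type.


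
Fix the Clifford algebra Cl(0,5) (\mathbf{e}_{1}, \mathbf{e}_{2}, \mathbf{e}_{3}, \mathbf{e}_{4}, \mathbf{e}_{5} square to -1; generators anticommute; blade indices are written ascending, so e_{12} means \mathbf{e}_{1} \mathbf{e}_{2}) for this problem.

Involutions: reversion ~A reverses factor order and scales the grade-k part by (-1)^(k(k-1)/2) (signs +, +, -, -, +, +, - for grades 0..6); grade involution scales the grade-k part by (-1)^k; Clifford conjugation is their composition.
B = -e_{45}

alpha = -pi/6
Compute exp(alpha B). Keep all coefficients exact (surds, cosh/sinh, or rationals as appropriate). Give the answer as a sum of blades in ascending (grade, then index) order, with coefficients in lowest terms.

B^2 = (-1)^2*(e_{45})^2 = 1*(-1) = -1 (a basis 2-blade squares to minus the product of its generators' squares).
B^2 = -1 — the negative square puts this in the circular regime; l = 1, alpha*l = - \frac{\pi}{6}, so exp(alpha B) = cos(- \frac{\pi}{6}) + (sin(- \frac{\pi}{6})/1)*B = \frac{\sqrt{3}}{2} + (- \frac{1}{2})*B.
Answer: \frac{\sqrt{3}}{2} + \frac{1}{2} e_{45}


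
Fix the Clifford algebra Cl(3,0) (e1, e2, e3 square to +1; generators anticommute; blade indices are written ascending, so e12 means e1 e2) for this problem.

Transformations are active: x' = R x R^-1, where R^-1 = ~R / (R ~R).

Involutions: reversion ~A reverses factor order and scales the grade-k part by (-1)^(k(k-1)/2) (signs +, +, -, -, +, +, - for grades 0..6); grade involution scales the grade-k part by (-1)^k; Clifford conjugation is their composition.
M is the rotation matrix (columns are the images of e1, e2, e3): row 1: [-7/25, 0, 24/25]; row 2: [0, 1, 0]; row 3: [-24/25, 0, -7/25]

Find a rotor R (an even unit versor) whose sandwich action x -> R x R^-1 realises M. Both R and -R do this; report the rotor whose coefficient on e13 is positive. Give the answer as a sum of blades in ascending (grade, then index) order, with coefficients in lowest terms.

Method: write R = a + b12*e12 + b13*e13 + b23*e23 with a^2 + b12^2 + b13^2 + b23^2 = 1 (so R^-1 = ~R). Expanding the columns R e_j ~R gives tr M = 4a^2 - 1 and, from the antisymmetric part, M21 - M12 = -4a*b12, M13 - M31 = 4a*b13, M32 - M23 = -4a*b23.
Here tr M = 11/25, so a^2 = (1 + tr M)/4 = 9/25 and a = ±3/5. Taking a = 3/5: M21 - M12 = 0, M13 - M31 = 48/25, M32 - M23 = 0, giving b12 = 0, b13 = 4/5, b23 = 0, i.e. R = 3/5 + 4/5*e13.
Its e13 coefficient is already positive.
Answer: 3/5 + 4/5*e13. Why the constraint matters: R and -R act identically through the sandwich — M has trace 11/25 either way — so only the sign condition on e13 picks one of the two preimages.


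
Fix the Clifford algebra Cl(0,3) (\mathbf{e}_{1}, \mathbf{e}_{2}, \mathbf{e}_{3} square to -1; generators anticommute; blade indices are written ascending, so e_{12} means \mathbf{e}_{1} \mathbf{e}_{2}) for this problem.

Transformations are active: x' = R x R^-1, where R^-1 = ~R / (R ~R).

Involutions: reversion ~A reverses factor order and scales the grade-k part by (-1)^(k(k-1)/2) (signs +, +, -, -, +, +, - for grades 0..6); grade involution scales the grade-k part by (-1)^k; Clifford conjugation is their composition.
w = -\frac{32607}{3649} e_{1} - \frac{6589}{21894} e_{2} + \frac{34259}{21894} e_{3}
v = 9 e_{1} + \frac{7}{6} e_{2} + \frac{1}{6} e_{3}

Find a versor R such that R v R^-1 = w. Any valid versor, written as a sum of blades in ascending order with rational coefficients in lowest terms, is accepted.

R = v + w = \frac{234}{3649} e_{1} + \frac{3159}{3649} e_{2} + \frac{6318}{3649} e_{3} works: the equal norms (-\frac{1483}{18}) guarantee its sandwich swaps v into w.
Answer: \frac{234}{3649} e_{1} + \frac{3159}{3649} e_{2} + \frac{6318}{3649} e_{3}


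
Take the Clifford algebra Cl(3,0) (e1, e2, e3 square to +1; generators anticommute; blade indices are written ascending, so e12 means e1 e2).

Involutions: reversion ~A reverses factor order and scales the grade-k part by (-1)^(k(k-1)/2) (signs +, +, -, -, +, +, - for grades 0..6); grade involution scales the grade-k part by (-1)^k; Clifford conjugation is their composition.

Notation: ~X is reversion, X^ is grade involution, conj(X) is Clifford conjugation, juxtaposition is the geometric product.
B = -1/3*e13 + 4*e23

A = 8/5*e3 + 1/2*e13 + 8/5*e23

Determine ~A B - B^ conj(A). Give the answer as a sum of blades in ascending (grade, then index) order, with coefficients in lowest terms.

first term: 187/30 + 8/15*e1 - 32/5*e2 + 38/15*e12
second term: 187/30 + 8/15*e1 - 32/5*e2 - 38/15*e12
Answer: 76/15*e12


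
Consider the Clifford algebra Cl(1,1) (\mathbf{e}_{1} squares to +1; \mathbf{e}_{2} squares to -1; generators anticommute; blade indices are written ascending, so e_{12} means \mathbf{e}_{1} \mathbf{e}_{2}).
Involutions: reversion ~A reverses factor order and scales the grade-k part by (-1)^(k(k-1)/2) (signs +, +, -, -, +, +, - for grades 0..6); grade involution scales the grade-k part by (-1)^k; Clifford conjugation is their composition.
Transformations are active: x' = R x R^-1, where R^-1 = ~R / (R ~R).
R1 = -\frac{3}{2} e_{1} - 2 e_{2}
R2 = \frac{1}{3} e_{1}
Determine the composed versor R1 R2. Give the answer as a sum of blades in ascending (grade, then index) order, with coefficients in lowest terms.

Distribute over the terms of R2 (each basis-blade product reordered to ascending indices, repeated generators contracted through their squares):
R1 (\frac{1}{3} e_{1}) = -\frac{1}{2} + \frac{2}{3} e_{12}
Answer: -\frac{1}{2} + \frac{2}{3} e_{12}


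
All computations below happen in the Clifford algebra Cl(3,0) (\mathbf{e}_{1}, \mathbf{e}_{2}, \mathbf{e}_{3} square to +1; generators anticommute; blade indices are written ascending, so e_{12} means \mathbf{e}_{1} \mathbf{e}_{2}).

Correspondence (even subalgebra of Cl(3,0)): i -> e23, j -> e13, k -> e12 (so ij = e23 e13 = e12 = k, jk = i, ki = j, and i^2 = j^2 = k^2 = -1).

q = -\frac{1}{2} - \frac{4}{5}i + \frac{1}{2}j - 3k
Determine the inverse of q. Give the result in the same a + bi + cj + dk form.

In blades: q = -\frac{1}{2} - 3 e_{12} + \frac{1}{2} e_{13} - \frac{4}{5} e_{23}.
With qbar = -\frac{1}{2} + 3 e_{12} - \frac{1}{2} e_{13} + \frac{4}{5} e_{23} (scalar fixed, mapped units negated), q qbar = \frac{507}{50} (the sum of squared coefficients), so q^-1 = qbar / (\frac{507}{50}) = -\frac{25}{507} + \frac{50}{169} e_{12} - \frac{25}{507} e_{13} + \frac{40}{507} e_{23}; translating back:
Answer: -\frac{25}{507} + \frac{40}{507}i - \frac{25}{507}j + \frac{50}{169}k


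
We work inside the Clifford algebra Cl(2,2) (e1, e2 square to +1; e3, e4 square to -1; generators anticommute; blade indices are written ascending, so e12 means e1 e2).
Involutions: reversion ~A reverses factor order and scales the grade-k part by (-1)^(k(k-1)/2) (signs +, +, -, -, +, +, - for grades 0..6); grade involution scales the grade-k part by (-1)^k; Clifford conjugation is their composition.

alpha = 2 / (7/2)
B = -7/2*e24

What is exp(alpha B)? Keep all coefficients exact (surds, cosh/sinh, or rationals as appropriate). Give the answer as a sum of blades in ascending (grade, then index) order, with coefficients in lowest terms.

B^2 = (-7/2)^2*(e24)^2 = 49/4*(+1) = 49/4 (a basis 2-blade squares to minus the product of its generators' squares).
B^2 = 49/4 — B^2 > 0, so the exponential closes hyperbolically: l = 7/2, alpha*l = 2, so exp(alpha B) = cosh(2) + (sinh(2)/(7/2))*B = cosh(2) + (2*sinh(2)/7)*B.
Answer: cosh(2) - sinh(2)*e24


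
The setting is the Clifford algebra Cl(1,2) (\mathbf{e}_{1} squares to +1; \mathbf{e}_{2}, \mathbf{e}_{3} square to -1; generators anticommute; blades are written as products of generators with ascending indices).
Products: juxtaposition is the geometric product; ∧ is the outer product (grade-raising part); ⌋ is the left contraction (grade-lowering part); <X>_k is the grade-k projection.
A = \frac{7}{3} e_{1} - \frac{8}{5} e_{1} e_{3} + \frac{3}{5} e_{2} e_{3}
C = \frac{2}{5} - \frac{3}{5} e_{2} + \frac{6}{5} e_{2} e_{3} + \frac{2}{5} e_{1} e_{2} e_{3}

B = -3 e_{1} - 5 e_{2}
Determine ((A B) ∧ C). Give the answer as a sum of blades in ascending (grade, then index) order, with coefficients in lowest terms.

step 1: -7 - \frac{39}{5} e_{3} - \frac{35}{3} e_{1} e_{2} - \frac{49}{5} e_{1} e_{2} e_{3}
step 2: -\frac{14}{5} + \frac{21}{5} e_{2} - \frac{78}{25} e_{3} - \frac{14}{3} e_{1} e_{2} - \frac{327}{25} e_{2} e_{3} - \frac{168}{25} e_{1} e_{2} e_{3}
Answer: -\frac{14}{5} + \frac{21}{5} e_{2} - \frac{78}{25} e_{3} - \frac{14}{3} e_{1} e_{2} - \frac{327}{25} e_{2} e_{3} - \frac{168}{25} e_{1} e_{2} e_{3}


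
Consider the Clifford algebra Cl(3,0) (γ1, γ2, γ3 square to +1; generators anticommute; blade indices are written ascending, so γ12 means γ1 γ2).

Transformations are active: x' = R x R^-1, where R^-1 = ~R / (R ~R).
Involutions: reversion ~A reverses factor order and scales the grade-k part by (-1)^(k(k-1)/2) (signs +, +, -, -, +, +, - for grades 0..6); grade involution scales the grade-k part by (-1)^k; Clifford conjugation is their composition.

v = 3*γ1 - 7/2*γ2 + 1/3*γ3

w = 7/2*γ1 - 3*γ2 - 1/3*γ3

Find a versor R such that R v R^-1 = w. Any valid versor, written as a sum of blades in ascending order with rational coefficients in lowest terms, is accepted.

Construction: equal norms (both 769/36) license R = v + w = 13/2*γ1 - 13/2*γ2 — nothing changes along that direction, while (v - w)/2 changes sign, so v maps onto w.
Answer: 13/2*γ1 - 13/2*γ2


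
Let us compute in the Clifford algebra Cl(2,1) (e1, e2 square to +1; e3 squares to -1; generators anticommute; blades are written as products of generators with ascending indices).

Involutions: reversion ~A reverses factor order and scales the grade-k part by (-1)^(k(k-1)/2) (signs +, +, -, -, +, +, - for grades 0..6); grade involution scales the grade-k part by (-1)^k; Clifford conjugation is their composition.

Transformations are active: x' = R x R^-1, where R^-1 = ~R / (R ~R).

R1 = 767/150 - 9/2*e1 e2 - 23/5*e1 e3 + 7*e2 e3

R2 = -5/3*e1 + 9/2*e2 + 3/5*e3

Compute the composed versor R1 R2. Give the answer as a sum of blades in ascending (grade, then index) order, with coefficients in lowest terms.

Distribute over the terms of R2 (each basis-blade product reordered to ascending indices, repeated generators contracted through their squares):
R1 (-5/3*e1) = -767/90*e1 - 15/2*e2 - 23/3*e3 - 35/3*e1 e2 e3
R1 (9/2*e2) = -81/4*e1 + 2301/100*e2 - 63/2*e3 + 207/10*e1 e2 e3
R1 (3/5*e3) = 69/25*e1 - 21/5*e2 + 767/250*e3 - 27/10*e1 e2 e3
Summing the partial products and collecting blades:
Answer: -23411/900*e1 + 1131/100*e2 - 13537/375*e3 + 19/3*e1 e2 e3
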